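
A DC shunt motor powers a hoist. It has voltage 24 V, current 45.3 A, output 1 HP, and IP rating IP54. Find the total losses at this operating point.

341 W

P_in = V·I = 24×45.3 = 1087 W
P_out = 1×746 = 746 W
Losses = P_in − P_out = 1087 − 746 = 341 W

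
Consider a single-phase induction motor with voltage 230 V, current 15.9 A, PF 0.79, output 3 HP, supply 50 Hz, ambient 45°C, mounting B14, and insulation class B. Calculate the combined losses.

P_in = V·I·cosφ = 230×15.9×0.79 = 2889 W
P_out = 3×746 = 2238 W
Losses = P_in − P_out = 2889 − 2238 = 651 W

651 W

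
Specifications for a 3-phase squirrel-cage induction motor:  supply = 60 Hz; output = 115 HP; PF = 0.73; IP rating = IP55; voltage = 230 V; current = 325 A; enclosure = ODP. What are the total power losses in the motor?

8.72 kW

P_in = √3·V·I·cosφ = 1.732×230×325×0.73 = 94511 W
P_out = 115×746 = 85790 W
Losses = P_in − P_out = 94511 − 85790 = 8721 W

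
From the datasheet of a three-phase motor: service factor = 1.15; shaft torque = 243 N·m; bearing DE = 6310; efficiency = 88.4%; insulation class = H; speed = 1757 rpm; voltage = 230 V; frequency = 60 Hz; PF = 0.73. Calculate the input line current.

ω = 2π×1757/60 = 184 rad/s; P_out = τω = 243 × 184 = 44712 W
P_in = P_out / η = 44712 / 0.884 = 50579 W
I_L = P_in / (√3·V_L·cosφ) = 50579 / (1.732 × 230 × 0.73) = 174 A

174 A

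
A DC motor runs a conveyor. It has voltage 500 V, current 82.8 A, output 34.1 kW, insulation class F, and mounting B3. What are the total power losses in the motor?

7300 W

P_in = V·I = 500×82.8 = 41400 W
P_out = 34100 W
Losses = P_in − P_out = 41400 − 34100 = 7300 W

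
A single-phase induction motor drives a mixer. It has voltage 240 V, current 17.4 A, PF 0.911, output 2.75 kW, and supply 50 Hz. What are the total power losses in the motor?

P_in = V·I·cosφ = 240×17.4×0.911 = 3804 W
P_out = 2750 W
Losses = P_in − P_out = 3804 − 2750 = 1054 W

1.05 kW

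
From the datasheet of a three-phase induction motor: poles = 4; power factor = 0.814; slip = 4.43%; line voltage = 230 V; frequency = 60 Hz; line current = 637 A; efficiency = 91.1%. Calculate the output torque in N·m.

P_in = √3·V·I·cosφ = 1.732 × 230 × 637 × 0.814 = 206557 W
P_out = η·P_in = 0.911 × 206557 = 188173 W
n_s = 120×60/4 = 1800 rpm; n = 1800×(1−0.0443) = 1720 rpm
ω = 2π×1720/60 = 180.1 rad/s
τ = P_out/ω = 188173/180.1 = 1040 N·m

1040 N·m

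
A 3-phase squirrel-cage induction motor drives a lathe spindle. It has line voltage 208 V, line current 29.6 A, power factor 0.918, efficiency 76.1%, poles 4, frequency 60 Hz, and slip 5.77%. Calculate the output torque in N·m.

P_in = √3·V·I·cosφ = 1.732 × 208 × 29.6 × 0.918 = 9789 W
P_out = η·P_in = 0.761 × 9789 = 7449 W
n_s = 120×60/4 = 1800 rpm; n = 1800×(1−0.0577) = 1696 rpm
ω = 2π×1696/60 = 177.6 rad/s
τ = P_out/ω = 7449/177.6 = 41.9 N·m

41.9 N·m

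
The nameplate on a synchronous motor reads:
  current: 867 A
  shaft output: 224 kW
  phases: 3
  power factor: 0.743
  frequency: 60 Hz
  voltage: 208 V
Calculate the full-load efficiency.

P_out = 224 kW = 224000 W
P_in = √3·V_L·I_L·cosφ = 1.732 × 208 × 867 × 0.743 = 232070 W
η = P_out / P_in = 224000 / 232070 = 0.965 = 96.5%

96.5 %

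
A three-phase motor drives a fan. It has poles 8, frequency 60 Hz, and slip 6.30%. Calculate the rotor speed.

n_s = 120f/p = 120×60/8 = 900 rpm
n = n_s(1 − s) = 900 × (1 − 0.063) = 843 rpm

843 rpm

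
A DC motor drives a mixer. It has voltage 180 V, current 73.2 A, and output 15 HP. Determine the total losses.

1.99 kW

P_in = V·I = 180×73.2 = 13176 W
P_out = 15×746 = 11190 W
Losses = P_in − P_out = 13176 − 11190 = 1986 W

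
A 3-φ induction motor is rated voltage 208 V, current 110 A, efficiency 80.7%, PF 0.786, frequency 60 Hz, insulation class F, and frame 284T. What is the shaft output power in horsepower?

33.7 HP

P_in = √3·V·I·cosφ = 1.732 × 208 × 110 × 0.786 = 31148 W
P_out = η·P_in = 0.807 × 31148 = 25136 W
= 25136/746 = 33.7 HP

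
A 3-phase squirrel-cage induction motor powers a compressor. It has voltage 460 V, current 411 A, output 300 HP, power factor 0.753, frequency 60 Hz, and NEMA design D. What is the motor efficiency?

90.8 %

P_out = 300 × 746 = 223800 W
P_in = √3·V_L·I_L·cosφ = 1.732 × 460 × 411 × 0.753 = 246571 W
η = P_out / P_in = 223800 / 246571 = 0.908 = 90.8%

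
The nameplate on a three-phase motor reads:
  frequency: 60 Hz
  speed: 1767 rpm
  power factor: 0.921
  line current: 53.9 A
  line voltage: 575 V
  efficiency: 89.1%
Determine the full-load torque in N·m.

238 N·m

P_in = √3·V·I·cosφ = 1.732 × 575 × 53.9 × 0.921 = 49438 W
P_out = η·P_in = 0.891 × 49438 = 44049 W
n = 1767 rpm
ω = 2π×1767/60 = 185 rad/s
τ = P_out/ω = 44049/185 = 238 N·m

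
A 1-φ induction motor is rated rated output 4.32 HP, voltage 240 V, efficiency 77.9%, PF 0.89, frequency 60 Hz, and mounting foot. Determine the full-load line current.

P_out = 4.32 × 746 = 3223 W
P_in = P_out / η = 3223 / 0.779 = 4137 W
I = P_in / (V·cosφ) = 4137 / (240 × 0.89) = 19.4 A

19.4 A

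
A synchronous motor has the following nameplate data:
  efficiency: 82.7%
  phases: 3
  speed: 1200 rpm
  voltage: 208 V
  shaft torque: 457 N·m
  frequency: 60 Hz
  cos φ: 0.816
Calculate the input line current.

ω = 2π×1200/60 = 125.7 rad/s; P_out = τω = 457 × 125.7 = 57445 W
P_in = P_out / η = 57445 / 0.827 = 69462 W
I_L = P_in / (√3·V_L·cosφ) = 69462 / (1.732 × 208 × 0.816) = 236 A

236 A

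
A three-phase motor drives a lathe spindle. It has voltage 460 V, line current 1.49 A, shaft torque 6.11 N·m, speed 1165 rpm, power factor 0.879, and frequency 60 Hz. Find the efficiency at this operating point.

71.4 %

ω = 2π × 1165/60 = 122 rad/s; P_out = τω = 6.11 × 122 = 745 W
P_in = √3·V_L·I_L·cosφ = 1.732 × 460 × 1.49 × 0.879 = 1043 W
η = P_out / P_in = 745 / 1043 = 0.714 = 71.4%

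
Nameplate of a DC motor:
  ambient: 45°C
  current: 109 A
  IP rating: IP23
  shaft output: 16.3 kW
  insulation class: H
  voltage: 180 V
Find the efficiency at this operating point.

83.1 %

P_out = 16.3 kW = 16300 W
P_in = V·I = 180 × 109 = 19620 W
η = P_out / P_in = 16300 / 19620 = 0.831 = 83.1%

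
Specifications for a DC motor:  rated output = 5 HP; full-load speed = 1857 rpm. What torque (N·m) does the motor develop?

P_out = 5 × 746 = 3730 W
ω = 2π × 1857/60 = 194.5 rad/s
τ = P_out/ω = 3730/194.5 = 19.2 N·m

19.2 N·m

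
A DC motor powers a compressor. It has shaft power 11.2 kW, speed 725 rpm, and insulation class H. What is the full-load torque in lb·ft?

ω = 2π × 725/60 = 75.92 rad/s
τ = P/ω = 11200/75.92 = 147.5 N·m
In lb·ft: 147.5/1.356 = 109 lb·ft

109 lb·ft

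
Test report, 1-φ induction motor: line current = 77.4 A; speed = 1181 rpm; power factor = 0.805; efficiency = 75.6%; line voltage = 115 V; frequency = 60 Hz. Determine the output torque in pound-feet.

32.3 lb·ft

P_in = V·I·cosφ = 115 × 77.4 × 0.805 = 7165 W
P_out = η·P_in = 0.756 × 7165 = 5417 W
n = 1181 rpm
ω = 2π×1181/60 = 123.7 rad/s
τ = P_out/ω = 5417/123.7 = 43.79 N·m
In lb·ft: 43.79/1.356 = 32.3 lb·ft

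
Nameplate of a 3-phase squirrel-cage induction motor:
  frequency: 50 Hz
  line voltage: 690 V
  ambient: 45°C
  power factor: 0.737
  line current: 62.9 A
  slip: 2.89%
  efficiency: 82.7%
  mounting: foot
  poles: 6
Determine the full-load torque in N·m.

P_in = √3·V·I·cosφ = 1.732 × 690 × 62.9 × 0.737 = 55401 W
P_out = η·P_in = 0.827 × 55401 = 45817 W
n_s = 120×50/6 = 1000 rpm; n = 1000×(1−0.0289) = 971 rpm
ω = 2π×971/60 = 101.7 rad/s
τ = P_out/ω = 45817/101.7 = 451 N·m

451 N·m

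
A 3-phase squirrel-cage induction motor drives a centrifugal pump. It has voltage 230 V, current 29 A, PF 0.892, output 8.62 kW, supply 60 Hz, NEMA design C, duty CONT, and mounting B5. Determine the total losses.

P_in = √3·V·I·cosφ = 1.732×230×29×0.892 = 10305 W
P_out = 8620 W
Losses = P_in − P_out = 10305 − 8620 = 1685 W

1.69 kW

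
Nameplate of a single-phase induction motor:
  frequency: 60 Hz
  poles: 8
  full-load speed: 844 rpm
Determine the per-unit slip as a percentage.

n_s = 120f/p = 120×60/8 = 900 rpm
s = (n_s − n)/n_s = (900 − 844)/900 = 0.0622

6.22 %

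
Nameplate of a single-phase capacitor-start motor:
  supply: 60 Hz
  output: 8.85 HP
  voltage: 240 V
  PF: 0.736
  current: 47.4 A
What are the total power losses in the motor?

P_in = V·I·cosφ = 240×47.4×0.736 = 8373 W
P_out = 8.85×746 = 6602 W
Losses = P_in − P_out = 8373 − 6602 = 1771 W

1.77 kW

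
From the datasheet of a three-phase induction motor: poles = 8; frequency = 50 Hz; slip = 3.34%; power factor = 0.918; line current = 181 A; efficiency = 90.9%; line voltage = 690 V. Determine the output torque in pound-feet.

P_in = √3·V·I·cosφ = 1.732 × 690 × 181 × 0.918 = 198572 W
P_out = η·P_in = 0.909 × 198572 = 180502 W
n_s = 120×50/8 = 750 rpm; n = 750×(1−0.0334) = 725 rpm
ω = 2π×725/60 = 75.92 rad/s
τ = P_out/ω = 180502/75.92 = 2378 N·m
In lb·ft: 2378/1.356 = 1750 lb·ft

1750 lb·ft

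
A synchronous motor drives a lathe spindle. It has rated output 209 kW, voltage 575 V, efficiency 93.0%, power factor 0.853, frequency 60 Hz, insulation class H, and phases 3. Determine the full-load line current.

265 A

P_out = 209 kW = 209000 W
P_in = P_out / η = 209000 / 0.930 = 224731 W
I_L = P_in / (√3·V_L·cosφ) = 224731 / (1.732 × 575 × 0.853) = 265 A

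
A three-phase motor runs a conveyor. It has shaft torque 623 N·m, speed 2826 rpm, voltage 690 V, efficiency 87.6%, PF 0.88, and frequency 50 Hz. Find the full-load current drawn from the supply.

ω = 2π×2826/60 = 295.9 rad/s; P_out = τω = 623 × 295.9 = 184346 W
P_in = P_out / η = 184346 / 0.876 = 210441 W
I_L = P_in / (√3·V_L·cosφ) = 210441 / (1.732 × 690 × 0.88) = 200 A

200 A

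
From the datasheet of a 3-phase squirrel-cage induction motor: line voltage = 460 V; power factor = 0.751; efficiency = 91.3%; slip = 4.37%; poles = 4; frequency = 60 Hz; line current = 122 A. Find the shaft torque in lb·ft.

P_in = √3·V·I·cosφ = 1.732 × 460 × 122 × 0.751 = 72997 W
P_out = η·P_in = 0.913 × 72997 = 66646 W
n_s = 120×60/4 = 1800 rpm; n = 1800×(1−0.0437) = 1721 rpm
ω = 2π×1721/60 = 180.2 rad/s
τ = P_out/ω = 66646/180.2 = 369.8 N·m
In lb·ft: 369.8/1.356 = 273 lb·ft

273 lb·ft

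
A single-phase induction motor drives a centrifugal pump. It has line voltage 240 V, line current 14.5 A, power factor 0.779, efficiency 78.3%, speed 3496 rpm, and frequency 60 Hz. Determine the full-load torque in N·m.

P_in = V·I·cosφ = 240 × 14.5 × 0.779 = 2711 W
P_out = η·P_in = 0.783 × 2711 = 2123 W
n = 3496 rpm
ω = 2π×3496/60 = 366.1 rad/s
τ = P_out/ω = 2123/366.1 = 5.8 N·m

5.8 N·m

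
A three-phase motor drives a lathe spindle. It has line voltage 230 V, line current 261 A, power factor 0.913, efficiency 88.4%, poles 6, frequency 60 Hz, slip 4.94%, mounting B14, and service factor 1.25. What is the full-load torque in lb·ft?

P_in = √3·V·I·cosφ = 1.732 × 230 × 261 × 0.913 = 94926 W
P_out = η·P_in = 0.884 × 94926 = 83915 W
n_s = 120×60/6 = 1200 rpm; n = 1200×(1−0.0494) = 1141 rpm
ω = 2π×1141/60 = 119.5 rad/s
τ = P_out/ω = 83915/119.5 = 702.2 N·m
In lb·ft: 702.2/1.356 = 518 lb·ft

518 lb·ft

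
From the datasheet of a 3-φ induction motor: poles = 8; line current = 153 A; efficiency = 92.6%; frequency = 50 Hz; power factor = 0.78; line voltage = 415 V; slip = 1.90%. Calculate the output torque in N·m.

1030 N·m

P_in = √3·V·I·cosφ = 1.732 × 415 × 153 × 0.78 = 85779 W
P_out = η·P_in = 0.926 × 85779 = 79431 W
n_s = 120×50/8 = 750 rpm; n = 750×(1−0.019) = 736 rpm
ω = 2π×736/60 = 77.07 rad/s
τ = P_out/ω = 79431/77.07 = 1030 N·m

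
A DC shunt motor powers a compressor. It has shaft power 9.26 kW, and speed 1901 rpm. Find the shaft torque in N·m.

46.5 N·m

ω = 2π × 1901/60 = 199.1 rad/s
τ = P/ω = 9260/199.1 = 46.5 N·m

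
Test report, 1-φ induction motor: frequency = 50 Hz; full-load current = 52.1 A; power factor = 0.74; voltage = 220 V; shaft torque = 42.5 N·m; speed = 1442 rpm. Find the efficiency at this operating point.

ω = 2π × 1442/60 = 151 rad/s; P_out = τω = 42.5 × 151 = 6418 W
P_in = V·I·cosφ = 220 × 52.1 × 0.74 = 8482 W
η = P_out / P_in = 6418 / 8482 = 0.757 = 75.7%

75.7 %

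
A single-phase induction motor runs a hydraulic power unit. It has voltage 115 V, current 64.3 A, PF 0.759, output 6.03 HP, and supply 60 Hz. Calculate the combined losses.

P_in = V·I·cosφ = 115×64.3×0.759 = 5612 W
P_out = 6.03×746 = 4498 W
Losses = P_in − P_out = 5612 − 4498 = 1114 W

1110 W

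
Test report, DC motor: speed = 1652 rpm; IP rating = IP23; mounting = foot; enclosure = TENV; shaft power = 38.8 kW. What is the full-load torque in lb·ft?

ω = 2π × 1652/60 = 173 rad/s
τ = P/ω = 38800/173 = 224.3 N·m
In lb·ft: 224.3/1.356 = 165 lb·ft

165 lb·ft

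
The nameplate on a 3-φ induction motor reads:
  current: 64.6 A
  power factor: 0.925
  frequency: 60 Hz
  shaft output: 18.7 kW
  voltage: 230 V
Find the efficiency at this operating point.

78.6 %

P_out = 18.7 kW = 18700 W
P_in = √3·V_L·I_L·cosφ = 1.732 × 230 × 64.6 × 0.925 = 23804 W
η = P_out / P_in = 18700 / 23804 = 0.786 = 78.6%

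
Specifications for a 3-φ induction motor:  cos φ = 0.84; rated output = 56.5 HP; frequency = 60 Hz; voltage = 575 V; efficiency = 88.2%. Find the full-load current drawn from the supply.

57.1 A

P_out = 56.5 × 746 = 42149 W
P_in = P_out / η = 42149 / 0.882 = 47788 W
I_L = P_in / (√3·V_L·cosφ) = 47788 / (1.732 × 575 × 0.84) = 57.1 A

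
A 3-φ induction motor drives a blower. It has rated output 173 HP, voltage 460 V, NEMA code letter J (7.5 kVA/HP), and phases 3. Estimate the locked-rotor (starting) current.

1630 A

S_LR = 7.5 × 173 = 1297.5 kVA
I_LR = S_LR/(√3·V_L) = 1297500/(1.732×460) = 1630 A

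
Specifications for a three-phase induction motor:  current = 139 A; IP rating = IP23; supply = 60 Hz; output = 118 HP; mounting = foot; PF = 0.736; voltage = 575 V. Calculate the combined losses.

13.9 kW

P_in = √3·V·I·cosφ = 1.732×575×139×0.736 = 101885 W
P_out = 118×746 = 88028 W
Losses = P_in − P_out = 101885 − 88028 = 13857 W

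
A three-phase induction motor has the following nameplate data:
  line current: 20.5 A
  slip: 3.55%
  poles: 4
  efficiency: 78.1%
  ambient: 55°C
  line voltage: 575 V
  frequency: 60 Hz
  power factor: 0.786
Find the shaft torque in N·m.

P_in = √3·V·I·cosφ = 1.732 × 575 × 20.5 × 0.786 = 16047 W
P_out = η·P_in = 0.781 × 16047 = 12533 W
n_s = 120×60/4 = 1800 rpm; n = 1800×(1−0.0355) = 1736 rpm
ω = 2π×1736/60 = 181.8 rad/s
τ = P_out/ω = 12533/181.8 = 68.9 N·m

68.9 N·m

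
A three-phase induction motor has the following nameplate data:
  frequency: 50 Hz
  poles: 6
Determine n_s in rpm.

1000 rpm

n_s = 120f/p = 120×50/6 = 1000 rpm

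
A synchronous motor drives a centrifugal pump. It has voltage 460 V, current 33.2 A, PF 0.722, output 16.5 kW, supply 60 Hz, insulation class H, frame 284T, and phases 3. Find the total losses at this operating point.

2600 W

P_in = √3·V·I·cosφ = 1.732×460×33.2×0.722 = 19098 W
P_out = 16500 W
Losses = P_in − P_out = 19098 − 16500 = 2598 W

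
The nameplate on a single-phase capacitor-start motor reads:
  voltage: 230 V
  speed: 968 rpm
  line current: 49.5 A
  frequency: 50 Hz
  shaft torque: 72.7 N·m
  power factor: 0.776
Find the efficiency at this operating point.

83.4 %

ω = 2π × 968/60 = 101.4 rad/s; P_out = τω = 72.7 × 101.4 = 7372 W
P_in = V·I·cosφ = 230 × 49.5 × 0.776 = 8835 W
η = P_out / P_in = 7372 / 8835 = 0.834 = 83.4%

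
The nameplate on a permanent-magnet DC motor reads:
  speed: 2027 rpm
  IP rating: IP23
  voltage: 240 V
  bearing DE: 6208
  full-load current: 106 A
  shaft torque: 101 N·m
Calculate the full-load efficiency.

ω = 2π × 2027/60 = 212.3 rad/s; P_out = τω = 101 × 212.3 = 21442 W
P_in = V·I = 240 × 106 = 25440 W
η = P_out / P_in = 21442 / 25440 = 0.843 = 84.3%

84.3 %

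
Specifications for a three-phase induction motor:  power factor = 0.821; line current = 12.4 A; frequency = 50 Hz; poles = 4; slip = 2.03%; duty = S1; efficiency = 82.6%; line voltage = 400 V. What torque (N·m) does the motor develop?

37.9 N·m

P_in = √3·V·I·cosφ = 1.732 × 400 × 12.4 × 0.821 = 7053 W
P_out = η·P_in = 0.826 × 7053 = 5826 W
n_s = 120×50/4 = 1500 rpm; n = 1500×(1−0.0203) = 1470 rpm
ω = 2π×1470/60 = 153.9 rad/s
τ = P_out/ω = 5826/153.9 = 37.9 N·m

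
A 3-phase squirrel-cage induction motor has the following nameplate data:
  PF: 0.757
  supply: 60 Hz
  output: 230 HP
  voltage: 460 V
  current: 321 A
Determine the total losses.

22 kW

P_in = √3·V·I·cosφ = 1.732×460×321×0.757 = 193601 W
P_out = 230×746 = 171580 W
Losses = P_in − P_out = 193601 − 171580 = 22021 W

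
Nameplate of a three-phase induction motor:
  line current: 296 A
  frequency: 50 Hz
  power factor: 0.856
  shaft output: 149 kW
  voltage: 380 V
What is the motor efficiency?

P_out = 149 kW = 149000 W
P_in = √3·V_L·I_L·cosφ = 1.732 × 380 × 296 × 0.856 = 166762 W
η = P_out / P_in = 149000 / 166762 = 0.893 = 89.3%

89.3 %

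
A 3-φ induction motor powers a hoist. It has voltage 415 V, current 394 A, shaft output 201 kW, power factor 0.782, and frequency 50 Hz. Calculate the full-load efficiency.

90.8 %

P_out = 201 kW = 201000 W
P_in = √3·V_L·I_L·cosφ = 1.732 × 415 × 394 × 0.782 = 221462 W
η = P_out / P_in = 201000 / 221462 = 0.908 = 90.8%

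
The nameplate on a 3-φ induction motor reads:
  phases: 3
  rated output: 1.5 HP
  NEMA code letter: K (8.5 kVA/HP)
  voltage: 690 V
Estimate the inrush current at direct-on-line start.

10.7 A

S_LR = 8.5 × 1.5 = 12.75 kVA
I_LR = S_LR/(√3·V_L) = 12750/(1.732×690) = 10.7 A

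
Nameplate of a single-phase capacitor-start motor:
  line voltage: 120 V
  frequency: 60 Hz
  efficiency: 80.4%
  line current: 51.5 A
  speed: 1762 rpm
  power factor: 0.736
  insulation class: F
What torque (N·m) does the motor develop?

P_in = V·I·cosφ = 120 × 51.5 × 0.736 = 4548 W
P_out = η·P_in = 0.804 × 4548 = 3657 W
n = 1762 rpm
ω = 2π×1762/60 = 184.5 rad/s
τ = P_out/ω = 3657/184.5 = 19.8 N·m

19.8 N·m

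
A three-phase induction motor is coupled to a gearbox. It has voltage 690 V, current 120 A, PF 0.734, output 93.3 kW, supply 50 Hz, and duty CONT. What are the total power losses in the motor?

12000 W

P_in = √3·V·I·cosφ = 1.732×690×120×0.734 = 105263 W
P_out = 93300 W
Losses = P_in − P_out = 105263 − 93300 = 11963 W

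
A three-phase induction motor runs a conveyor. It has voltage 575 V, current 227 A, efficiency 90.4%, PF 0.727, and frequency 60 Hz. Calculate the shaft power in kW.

149 kW

P_in = √3·V·I·cosφ = 1.732 × 575 × 227 × 0.727 = 164352 W
P_out = η·P_in = 0.904 × 164352 = 148574 W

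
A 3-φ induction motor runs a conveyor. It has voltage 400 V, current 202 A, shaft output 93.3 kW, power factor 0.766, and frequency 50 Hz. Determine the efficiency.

87.0 %

P_out = 93.3 kW = 93300 W
P_in = √3·V_L·I_L·cosφ = 1.732 × 400 × 202 × 0.766 = 107198 W
η = P_out / P_in = 93300 / 107198 = 0.870 = 87.0%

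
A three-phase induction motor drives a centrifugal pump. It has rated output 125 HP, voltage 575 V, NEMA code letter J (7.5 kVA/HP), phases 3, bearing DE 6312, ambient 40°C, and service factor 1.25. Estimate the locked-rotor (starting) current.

941 A

S_LR = 7.5 × 125 = 937.5 kVA
I_LR = S_LR/(√3·V_L) = 937500/(1.732×575) = 941 A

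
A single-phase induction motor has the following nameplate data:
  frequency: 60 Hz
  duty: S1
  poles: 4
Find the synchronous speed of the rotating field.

n_s = 120f/p = 120×60/4 = 1800 rpm

1800 rpm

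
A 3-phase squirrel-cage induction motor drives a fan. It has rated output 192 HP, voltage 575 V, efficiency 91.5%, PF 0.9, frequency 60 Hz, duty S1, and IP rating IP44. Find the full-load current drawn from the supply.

175 A

P_out = 192 × 746 = 143232 W
P_in = P_out / η = 143232 / 0.915 = 156538 W
I_L = P_in / (√3·V_L·cosφ) = 156538 / (1.732 × 575 × 0.9) = 175 A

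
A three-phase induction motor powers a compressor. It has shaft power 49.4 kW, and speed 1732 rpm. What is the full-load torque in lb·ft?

201 lb·ft

ω = 2π × 1732/60 = 181.4 rad/s
τ = P/ω = 49400/181.4 = 272.3 N·m
In lb·ft: 272.3/1.356 = 201 lb·ft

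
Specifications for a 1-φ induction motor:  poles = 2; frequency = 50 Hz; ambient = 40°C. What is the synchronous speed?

3000 rpm

n_s = 120f/p = 120×50/2 = 3000 rpm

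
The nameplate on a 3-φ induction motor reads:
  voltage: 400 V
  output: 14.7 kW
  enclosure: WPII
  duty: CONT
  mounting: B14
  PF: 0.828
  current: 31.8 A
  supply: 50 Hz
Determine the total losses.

P_in = √3·V·I·cosφ = 1.732×400×31.8×0.828 = 18242 W
P_out = 14700 W
Losses = P_in − P_out = 18242 − 14700 = 3542 W

3540 W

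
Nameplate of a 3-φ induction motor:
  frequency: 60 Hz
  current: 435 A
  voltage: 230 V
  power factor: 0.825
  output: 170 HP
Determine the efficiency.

P_out = 170 × 746 = 126820 W
P_in = √3·V_L·I_L·cosφ = 1.732 × 230 × 435 × 0.825 = 142961 W
η = P_out / P_in = 126820 / 142961 = 0.887 = 88.7%

88.7 %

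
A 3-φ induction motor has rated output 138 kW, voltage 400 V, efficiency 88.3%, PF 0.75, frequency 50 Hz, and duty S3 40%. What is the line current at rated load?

301 A

P_out = 138 kW = 138000 W
P_in = P_out / η = 138000 / 0.883 = 156285 W
I_L = P_in / (√3·V_L·cosφ) = 156285 / (1.732 × 400 × 0.75) = 301 A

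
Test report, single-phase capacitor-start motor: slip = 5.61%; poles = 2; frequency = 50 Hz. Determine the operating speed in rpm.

2832 rpm

n_s = 120f/p = 120×50/2 = 3000 rpm
n = n_s(1 − s) = 3000 × (1 − 0.0561) = 2832 rpm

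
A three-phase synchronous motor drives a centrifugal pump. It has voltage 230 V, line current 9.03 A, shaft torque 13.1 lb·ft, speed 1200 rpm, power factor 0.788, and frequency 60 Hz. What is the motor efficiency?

78.7 %

τ = 13.1 lb·ft × 1.356 = 17.76 N·m
ω = 2π × 1200/60 = 125.7 rad/s; P_out = τω = 17.76 × 125.7 = 2232 W
P_in = √3·V_L·I_L·cosφ = 1.732 × 230 × 9.03 × 0.788 = 2835 W
η = P_out / P_in = 2232 / 2835 = 0.787 = 78.7%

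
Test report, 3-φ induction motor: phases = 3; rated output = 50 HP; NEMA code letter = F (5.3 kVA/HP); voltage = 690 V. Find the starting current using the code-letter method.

222 A

S_LR = 5.3 × 50 = 265 kVA
I_LR = S_LR/(√3·V_L) = 265000/(1.732×690) = 222 A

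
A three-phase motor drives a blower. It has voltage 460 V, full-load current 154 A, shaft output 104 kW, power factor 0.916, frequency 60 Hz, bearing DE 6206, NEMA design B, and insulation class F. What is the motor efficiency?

92.5 %

P_out = 104 kW = 104000 W
P_in = √3·V_L·I_L·cosφ = 1.732 × 460 × 154 × 0.916 = 112389 W
η = P_out / P_in = 104000 / 112389 = 0.925 = 92.5%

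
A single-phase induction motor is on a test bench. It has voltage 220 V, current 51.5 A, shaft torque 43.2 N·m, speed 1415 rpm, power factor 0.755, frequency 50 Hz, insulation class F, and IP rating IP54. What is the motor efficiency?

74.8 %

ω = 2π × 1415/60 = 148.2 rad/s; P_out = τω = 43.2 × 148.2 = 6402 W
P_in = V·I·cosφ = 220 × 51.5 × 0.755 = 8554 W
η = P_out / P_in = 6402 / 8554 = 0.748 = 74.8%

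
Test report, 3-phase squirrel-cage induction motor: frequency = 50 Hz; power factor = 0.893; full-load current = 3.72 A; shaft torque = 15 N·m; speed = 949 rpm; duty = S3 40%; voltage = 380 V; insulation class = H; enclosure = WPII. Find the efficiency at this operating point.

68.2 %

ω = 2π × 949/60 = 99.38 rad/s; P_out = τω = 15 × 99.38 = 1491 W
P_in = √3·V_L·I_L·cosφ = 1.732 × 380 × 3.72 × 0.893 = 2186 W
η = P_out / P_in = 1491 / 2186 = 0.682 = 68.2%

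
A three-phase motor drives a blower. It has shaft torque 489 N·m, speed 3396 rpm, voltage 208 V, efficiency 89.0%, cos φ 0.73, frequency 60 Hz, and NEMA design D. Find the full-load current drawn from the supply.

ω = 2π×3396/60 = 355.6 rad/s; P_out = τω = 489 × 355.6 = 173888 W
P_in = P_out / η = 173888 / 0.890 = 195380 W
I_L = P_in / (√3·V_L·cosφ) = 195380 / (1.732 × 208 × 0.73) = 743 A

743 A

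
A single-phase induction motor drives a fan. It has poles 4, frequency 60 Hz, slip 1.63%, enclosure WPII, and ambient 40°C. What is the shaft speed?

n_s = 120f/p = 120×60/4 = 1800 rpm
n = n_s(1 − s) = 1800 × (1 − 0.0163) = 1771 rpm

1771 rpm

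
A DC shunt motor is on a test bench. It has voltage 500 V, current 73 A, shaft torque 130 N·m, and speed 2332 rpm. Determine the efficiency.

ω = 2π × 2332/60 = 244.2 rad/s; P_out = τω = 130 × 244.2 = 31746 W
P_in = V·I = 500 × 73 = 36500 W
η = P_out / P_in = 31746 / 36500 = 0.870 = 87.0%

87.0 %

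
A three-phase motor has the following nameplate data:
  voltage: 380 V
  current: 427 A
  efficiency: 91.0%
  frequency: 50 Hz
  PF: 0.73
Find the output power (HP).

P_in = √3·V·I·cosφ = 1.732 × 380 × 427 × 0.73 = 205155 W
P_out = η·P_in = 0.91 × 205155 = 186691 W
= 186691/746 = 250 HP

250 HP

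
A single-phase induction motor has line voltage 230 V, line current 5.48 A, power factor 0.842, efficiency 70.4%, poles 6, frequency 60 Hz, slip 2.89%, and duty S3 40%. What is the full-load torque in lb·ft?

4.52 lb·ft

P_in = V·I·cosφ = 230 × 5.48 × 0.842 = 1061 W
P_out = η·P_in = 0.704 × 1061 = 747 W
n_s = 120×60/6 = 1200 rpm; n = 1200×(1−0.0289) = 1165 rpm
ω = 2π×1165/60 = 122 rad/s
τ = P_out/ω = 747/122 = 6.123 N·m
In lb·ft: 6.123/1.356 = 4.52 lb·ft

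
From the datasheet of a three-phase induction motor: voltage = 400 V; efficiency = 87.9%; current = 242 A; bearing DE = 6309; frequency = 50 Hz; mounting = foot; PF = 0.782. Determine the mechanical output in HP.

154 HP

P_in = √3·V·I·cosφ = 1.732 × 400 × 242 × 0.782 = 131108 W
P_out = η·P_in = 0.879 × 131108 = 115244 W
= 115244/746 = 154 HP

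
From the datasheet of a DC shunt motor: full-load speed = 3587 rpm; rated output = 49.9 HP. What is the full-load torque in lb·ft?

P_out = 49.9 × 746 = 37225 W
ω = 2π × 3587/60 = 375.6 rad/s
τ = P_out/ω = 37225/375.6 = 99.11 N·m
In lb·ft: 99.11/1.356 = 73.1 lb·ft

73.1 lb·ft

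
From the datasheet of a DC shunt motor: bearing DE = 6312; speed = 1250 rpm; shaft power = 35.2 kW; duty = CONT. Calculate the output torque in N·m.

269 N·m

ω = 2π × 1250/60 = 130.9 rad/s
τ = P/ω = 35200/130.9 = 269 N·m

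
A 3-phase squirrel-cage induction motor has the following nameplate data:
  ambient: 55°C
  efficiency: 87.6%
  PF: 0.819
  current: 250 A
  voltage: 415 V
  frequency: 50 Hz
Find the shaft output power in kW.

P_in = √3·V·I·cosφ = 1.732 × 415 × 250 × 0.819 = 147170 W
P_out = η·P_in = 0.876 × 147170 = 128921 W

129 kW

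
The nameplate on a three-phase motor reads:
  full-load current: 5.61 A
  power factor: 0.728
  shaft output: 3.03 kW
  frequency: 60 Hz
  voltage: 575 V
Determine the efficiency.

P_out = 3.03 kW = 3030 W
P_in = √3·V_L·I_L·cosφ = 1.732 × 575 × 5.61 × 0.728 = 4067 W
η = P_out / P_in = 3030 / 4067 = 0.745 = 74.5%

74.5 %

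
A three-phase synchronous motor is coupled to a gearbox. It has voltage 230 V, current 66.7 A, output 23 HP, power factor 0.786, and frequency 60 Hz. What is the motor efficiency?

P_out = 23 × 746 = 17158 W
P_in = √3·V_L·I_L·cosφ = 1.732 × 230 × 66.7 × 0.786 = 20885 W
η = P_out / P_in = 17158 / 20885 = 0.822 = 82.2%

82.2 %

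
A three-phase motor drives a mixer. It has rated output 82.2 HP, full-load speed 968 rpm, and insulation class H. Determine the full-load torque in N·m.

P_out = 82.2 × 746 = 61321 W
ω = 2π × 968/60 = 101.4 rad/s
τ = P_out/ω = 61321/101.4 = 605 N·m

605 N·m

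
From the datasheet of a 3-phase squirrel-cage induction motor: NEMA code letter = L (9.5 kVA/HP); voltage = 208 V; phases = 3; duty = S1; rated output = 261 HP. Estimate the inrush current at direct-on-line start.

S_LR = 9.5 × 261 = 2479.5 kVA
I_LR = S_LR/(√3·V_L) = 2479500/(1.732×208) = 6880 A

6880 A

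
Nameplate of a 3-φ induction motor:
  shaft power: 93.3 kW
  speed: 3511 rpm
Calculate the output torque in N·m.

254 N·m

ω = 2π × 3511/60 = 367.7 rad/s
τ = P/ω = 93300/367.7 = 254 N·m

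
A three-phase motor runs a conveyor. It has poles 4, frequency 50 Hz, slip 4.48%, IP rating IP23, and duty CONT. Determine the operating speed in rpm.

n_s = 120f/p = 120×50/4 = 1500 rpm
n = n_s(1 − s) = 1500 × (1 − 0.0448) = 1433 rpm

1433 rpm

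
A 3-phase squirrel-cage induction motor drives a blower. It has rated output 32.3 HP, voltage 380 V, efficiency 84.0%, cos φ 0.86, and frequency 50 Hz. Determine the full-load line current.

50.7 A

P_out = 32.3 × 746 = 24096 W
P_in = P_out / η = 24096 / 0.840 = 28686 W
I_L = P_in / (√3·V_L·cosφ) = 28686 / (1.732 × 380 × 0.86) = 50.7 A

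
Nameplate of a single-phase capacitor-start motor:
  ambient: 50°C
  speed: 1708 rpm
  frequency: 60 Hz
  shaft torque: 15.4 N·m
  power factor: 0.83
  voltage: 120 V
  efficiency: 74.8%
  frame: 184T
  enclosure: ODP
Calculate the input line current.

ω = 2π×1708/60 = 178.9 rad/s; P_out = τω = 15.4 × 178.9 = 2755 W
P_in = P_out / η = 2755 / 0.748 = 3683 W
I = P_in / (V·cosφ) = 3683 / (120 × 0.83) = 37 A

37 A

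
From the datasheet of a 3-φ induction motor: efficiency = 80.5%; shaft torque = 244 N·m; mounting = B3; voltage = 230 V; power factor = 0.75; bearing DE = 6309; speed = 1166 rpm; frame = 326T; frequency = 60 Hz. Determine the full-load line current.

ω = 2π×1166/60 = 122.1 rad/s; P_out = τω = 244 × 122.1 = 29792 W
P_in = P_out / η = 29792 / 0.805 = 37009 W
I_L = P_in / (√3·V_L·cosφ) = 37009 / (1.732 × 230 × 0.75) = 124 A

124 A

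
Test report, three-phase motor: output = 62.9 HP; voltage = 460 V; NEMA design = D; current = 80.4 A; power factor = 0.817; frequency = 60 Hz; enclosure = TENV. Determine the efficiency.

P_out = 62.9 × 746 = 46923 W
P_in = √3·V_L·I_L·cosφ = 1.732 × 460 × 80.4 × 0.817 = 52334 W
η = P_out / P_in = 46923 / 52334 = 0.897 = 89.7%

89.7 %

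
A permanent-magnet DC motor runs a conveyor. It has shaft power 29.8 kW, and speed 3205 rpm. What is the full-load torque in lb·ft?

65.5 lb·ft

ω = 2π × 3205/60 = 335.6 rad/s
τ = P/ω = 29800/335.6 = 88.8 N·m
In lb·ft: 88.8/1.356 = 65.5 lb·ft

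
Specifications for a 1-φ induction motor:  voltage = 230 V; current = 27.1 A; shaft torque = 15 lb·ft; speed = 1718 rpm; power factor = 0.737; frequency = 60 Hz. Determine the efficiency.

79.6 %

τ = 15 lb·ft × 1.356 = 20.34 N·m
ω = 2π × 1718/60 = 179.9 rad/s; P_out = τω = 20.34 × 179.9 = 3659 W
P_in = V·I·cosφ = 230 × 27.1 × 0.737 = 4594 W
η = P_out / P_in = 3659 / 4594 = 0.796 = 79.6%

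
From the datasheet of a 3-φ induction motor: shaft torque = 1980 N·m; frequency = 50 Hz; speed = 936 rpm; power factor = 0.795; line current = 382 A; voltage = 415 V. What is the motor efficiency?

ω = 2π × 936/60 = 98.02 rad/s; P_out = τω = 1980 × 98.02 = 194080 W
P_in = √3·V_L·I_L·cosφ = 1.732 × 415 × 382 × 0.795 = 218286 W
η = P_out / P_in = 194080 / 218286 = 0.889 = 88.9%

88.9 %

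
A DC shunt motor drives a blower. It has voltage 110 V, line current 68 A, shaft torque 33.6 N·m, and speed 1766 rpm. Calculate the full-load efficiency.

83.1 %

ω = 2π × 1766/60 = 184.9 rad/s; P_out = τω = 33.6 × 184.9 = 6213 W
P_in = V·I = 110 × 68 = 7480 W
η = P_out / P_in = 6213 / 7480 = 0.831 = 83.1%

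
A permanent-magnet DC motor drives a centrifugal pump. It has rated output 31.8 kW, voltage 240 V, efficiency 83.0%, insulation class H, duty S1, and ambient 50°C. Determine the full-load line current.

P_out = 31.8 kW = 31800 W
P_in = P_out / η = 31800 / 0.830 = 38313 W
I = P_in / V = 38313 / 240 = 160 A

160 A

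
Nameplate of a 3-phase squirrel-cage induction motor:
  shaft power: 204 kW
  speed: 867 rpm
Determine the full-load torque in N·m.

ω = 2π × 867/60 = 90.79 rad/s
τ = P/ω = 204000/90.79 = 2250 N·m

2250 N·m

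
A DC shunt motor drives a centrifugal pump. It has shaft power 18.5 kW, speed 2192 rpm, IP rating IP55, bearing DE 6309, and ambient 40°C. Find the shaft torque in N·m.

ω = 2π × 2192/60 = 229.5 rad/s
τ = P/ω = 18500/229.5 = 80.6 N·m

80.6 N·m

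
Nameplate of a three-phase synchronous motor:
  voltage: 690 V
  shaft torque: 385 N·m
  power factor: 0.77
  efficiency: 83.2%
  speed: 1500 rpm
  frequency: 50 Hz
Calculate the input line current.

79 A

ω = 2π×1500/60 = 157.1 rad/s; P_out = τω = 385 × 157.1 = 60484 W
P_in = P_out / η = 60484 / 0.832 = 72697 W
I_L = P_in / (√3·V_L·cosφ) = 72697 / (1.732 × 690 × 0.77) = 79 A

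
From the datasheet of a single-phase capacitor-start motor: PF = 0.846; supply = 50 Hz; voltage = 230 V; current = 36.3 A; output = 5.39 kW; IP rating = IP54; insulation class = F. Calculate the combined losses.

P_in = V·I·cosφ = 230×36.3×0.846 = 7063 W
P_out = 5390 W
Losses = P_in − P_out = 7063 − 5390 = 1673 W

1.67 kW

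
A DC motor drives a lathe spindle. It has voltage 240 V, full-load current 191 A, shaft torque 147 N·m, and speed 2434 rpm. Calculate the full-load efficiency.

81.7 %

ω = 2π × 2434/60 = 254.9 rad/s; P_out = τω = 147 × 254.9 = 37470 W
P_in = V·I = 240 × 191 = 45840 W
η = P_out / P_in = 37470 / 45840 = 0.817 = 81.7%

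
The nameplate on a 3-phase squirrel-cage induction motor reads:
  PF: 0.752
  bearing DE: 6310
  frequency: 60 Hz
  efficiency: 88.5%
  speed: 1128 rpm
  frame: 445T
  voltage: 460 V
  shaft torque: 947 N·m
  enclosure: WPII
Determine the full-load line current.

211 A

ω = 2π×1128/60 = 118.1 rad/s; P_out = τω = 947 × 118.1 = 111841 W
P_in = P_out / η = 111841 / 0.885 = 126374 W
I_L = P_in / (√3·V_L·cosφ) = 126374 / (1.732 × 460 × 0.752) = 211 A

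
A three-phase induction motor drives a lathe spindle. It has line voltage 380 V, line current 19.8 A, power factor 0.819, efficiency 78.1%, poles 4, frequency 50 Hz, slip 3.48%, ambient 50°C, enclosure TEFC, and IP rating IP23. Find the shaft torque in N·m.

55 N·m

P_in = √3·V·I·cosφ = 1.732 × 380 × 19.8 × 0.819 = 10673 W
P_out = η·P_in = 0.781 × 10673 = 8336 W
n_s = 120×50/4 = 1500 rpm; n = 1500×(1−0.0348) = 1448 rpm
ω = 2π×1448/60 = 151.6 rad/s
τ = P_out/ω = 8336/151.6 = 55 N·m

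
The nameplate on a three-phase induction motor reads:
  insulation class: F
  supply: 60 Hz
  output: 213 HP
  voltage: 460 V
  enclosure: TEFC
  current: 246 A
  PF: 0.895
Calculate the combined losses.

P_in = √3·V·I·cosφ = 1.732×460×246×0.895 = 175414 W
P_out = 213×746 = 158898 W
Losses = P_in − P_out = 175414 − 158898 = 16516 W

16500 W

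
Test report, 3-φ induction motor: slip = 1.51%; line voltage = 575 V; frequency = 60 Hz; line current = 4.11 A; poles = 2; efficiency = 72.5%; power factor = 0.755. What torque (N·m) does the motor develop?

P_in = √3·V·I·cosφ = 1.732 × 575 × 4.11 × 0.755 = 3090 W
P_out = η·P_in = 0.725 × 3090 = 2240 W
n_s = 120×60/2 = 3600 rpm; n = 3600×(1−0.0151) = 3546 rpm
ω = 2π×3546/60 = 371.3 rad/s
τ = P_out/ω = 2240/371.3 = 6.03 N·m

6.03 N·m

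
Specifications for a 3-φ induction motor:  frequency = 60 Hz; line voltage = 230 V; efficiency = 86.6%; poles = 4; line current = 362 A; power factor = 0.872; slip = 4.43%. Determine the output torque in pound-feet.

P_in = √3·V·I·cosφ = 1.732 × 230 × 362 × 0.872 = 125748 W
P_out = η·P_in = 0.866 × 125748 = 108898 W
n_s = 120×60/4 = 1800 rpm; n = 1800×(1−0.0443) = 1720 rpm
ω = 2π×1720/60 = 180.1 rad/s
τ = P_out/ω = 108898/180.1 = 604.7 N·m
In lb·ft: 604.7/1.356 = 446 lb·ft

446 lb·ft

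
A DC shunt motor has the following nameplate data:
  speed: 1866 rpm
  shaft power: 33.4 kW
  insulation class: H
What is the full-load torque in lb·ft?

126 lb·ft

ω = 2π × 1866/60 = 195.4 rad/s
τ = P/ω = 33400/195.4 = 170.9 N·m
In lb·ft: 170.9/1.356 = 126 lb·ft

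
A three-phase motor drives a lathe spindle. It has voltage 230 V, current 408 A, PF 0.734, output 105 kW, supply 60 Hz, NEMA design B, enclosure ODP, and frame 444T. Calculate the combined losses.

P_in = √3·V·I·cosφ = 1.732×230×408×0.734 = 119298 W
P_out = 105000 W
Losses = P_in − P_out = 119298 − 105000 = 14298 W

14.3 kW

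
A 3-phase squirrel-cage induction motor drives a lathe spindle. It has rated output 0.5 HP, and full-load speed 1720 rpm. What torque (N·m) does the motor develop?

2.07 N·m

P_out = 0.5 × 746 = 373 W
ω = 2π × 1720/60 = 180.1 rad/s
τ = P_out/ω = 373/180.1 = 2.07 N·m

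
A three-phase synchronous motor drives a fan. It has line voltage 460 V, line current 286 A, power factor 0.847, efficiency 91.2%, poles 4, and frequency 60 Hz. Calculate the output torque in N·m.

P_in = √3·V·I·cosφ = 1.732 × 460 × 286 × 0.847 = 192999 W
P_out = η·P_in = 0.912 × 192999 = 176015 W
n = n_s = 120×60/4 = 1800 rpm (synchronous)
ω = 2π×1800/60 = 188.5 rad/s
τ = P_out/ω = 176015/188.5 = 934 N·m

934 N·m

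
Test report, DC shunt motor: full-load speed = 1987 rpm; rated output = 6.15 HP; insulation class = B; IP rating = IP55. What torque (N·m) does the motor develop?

P_out = 6.15 × 746 = 4588 W
ω = 2π × 1987/60 = 208.1 rad/s
τ = P_out/ω = 4588/208.1 = 22 N·m

22 N·m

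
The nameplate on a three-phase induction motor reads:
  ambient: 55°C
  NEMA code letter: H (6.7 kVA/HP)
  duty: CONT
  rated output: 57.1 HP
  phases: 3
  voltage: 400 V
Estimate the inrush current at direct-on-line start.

S_LR = 6.7 × 57.1 = 382.57 kVA
I_LR = S_LR/(√3·V_L) = 382570/(1.732×400) = 552 A

552 A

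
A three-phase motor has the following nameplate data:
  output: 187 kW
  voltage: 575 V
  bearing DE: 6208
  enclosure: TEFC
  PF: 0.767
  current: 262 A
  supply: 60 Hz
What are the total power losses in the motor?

P_in = √3·V·I·cosφ = 1.732×575×262×0.767 = 200130 W
P_out = 187000 W
Losses = P_in − P_out = 200130 − 187000 = 13130 W

13.1 kW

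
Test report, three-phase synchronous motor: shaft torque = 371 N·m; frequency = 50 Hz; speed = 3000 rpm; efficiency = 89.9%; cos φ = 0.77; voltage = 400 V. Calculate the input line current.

243 A

ω = 2π×3000/60 = 314.2 rad/s; P_out = τω = 371 × 314.2 = 116568 W
P_in = P_out / η = 116568 / 0.899 = 129664 W
I_L = P_in / (√3·V_L·cosφ) = 129664 / (1.732 × 400 × 0.77) = 243 A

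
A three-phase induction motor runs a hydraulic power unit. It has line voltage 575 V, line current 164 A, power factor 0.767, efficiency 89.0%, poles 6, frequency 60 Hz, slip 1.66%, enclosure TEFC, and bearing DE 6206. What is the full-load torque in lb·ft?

P_in = √3·V·I·cosφ = 1.732 × 575 × 164 × 0.767 = 125272 W
P_out = η·P_in = 0.89 × 125272 = 111492 W
n_s = 120×60/6 = 1200 rpm; n = 1200×(1−0.0166) = 1180 rpm
ω = 2π×1180/60 = 123.6 rad/s
τ = P_out/ω = 111492/123.6 = 902 N·m
In lb·ft: 902/1.356 = 665 lb·ft

665 lb·ft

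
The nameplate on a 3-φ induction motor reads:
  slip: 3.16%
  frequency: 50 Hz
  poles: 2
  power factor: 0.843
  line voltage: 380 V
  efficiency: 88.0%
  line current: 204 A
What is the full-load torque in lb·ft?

241 lb·ft

P_in = √3·V·I·cosφ = 1.732 × 380 × 204 × 0.843 = 113185 W
P_out = η·P_in = 0.88 × 113185 = 99603 W
n_s = 120×50/2 = 3000 rpm; n = 3000×(1−0.0316) = 2905 rpm
ω = 2π×2905/60 = 304.2 rad/s
τ = P_out/ω = 99603/304.2 = 327.4 N·m
In lb·ft: 327.4/1.356 = 241 lb·ft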